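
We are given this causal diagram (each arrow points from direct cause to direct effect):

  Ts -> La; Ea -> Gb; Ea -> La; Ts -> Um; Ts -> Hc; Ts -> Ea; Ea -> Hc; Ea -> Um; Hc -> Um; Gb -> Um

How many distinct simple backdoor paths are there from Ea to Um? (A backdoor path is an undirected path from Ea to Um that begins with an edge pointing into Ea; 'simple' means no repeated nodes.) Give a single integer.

2

A backdoor path from Ea to Um is any simple undirected path whose first edge points into Ea (i.e. leaves Ea via a parent).
Parents of Ea: {Ts}.
Enumerating:
  P1: Ea <- Ts -> Hc -> Um
  P2: Ea <- Ts -> Um
That exhausts the simple backdoor paths. Count: 2.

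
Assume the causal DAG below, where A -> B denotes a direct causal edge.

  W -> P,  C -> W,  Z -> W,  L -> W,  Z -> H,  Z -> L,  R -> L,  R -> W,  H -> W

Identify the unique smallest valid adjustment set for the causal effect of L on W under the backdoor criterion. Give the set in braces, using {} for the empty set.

{R, Z}

Variables eligible for adjustment (non-descendants of L, excluding L and W): {C, H, R, Z}.
Backdoor paths from L to W:
  P1: L <- Z -> H -> W
  P2: L <- Z -> W
  P3: L <- R -> W
The empty set is not sufficient: P1 (L <- Z -> H -> W) has no collider blocking it and no conditioned non-collider, so it is open.
Try {R, Z}:
  P1: blocked at fork node Z ∈ conditioning set.
  P2: blocked at fork node Z ∈ conditioning set.
  P3: blocked at fork node R ∈ conditioning set.
{R, Z} contains no descendant of L and blocks every backdoor path.
Every element of {R, Z} is needed (dropping R leaves P3 open; dropping Z leaves P1 open), so no proper subset is valid.
Among all size-2 subsets of the eligible variables, only {R, Z} blocks every backdoor path, so it is the unique smallest valid adjustment set.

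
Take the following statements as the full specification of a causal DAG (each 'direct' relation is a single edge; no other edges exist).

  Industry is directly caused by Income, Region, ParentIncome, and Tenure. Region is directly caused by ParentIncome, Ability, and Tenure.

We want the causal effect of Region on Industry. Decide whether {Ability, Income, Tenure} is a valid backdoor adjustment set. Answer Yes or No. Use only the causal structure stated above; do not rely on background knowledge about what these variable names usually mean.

Backdoor paths from Region to Industry (paths whose first edge points into Region):
  P1: Region <- ParentIncome -> Industry
  P2: Region <- Tenure -> Industry
Condition 1 (no descendant of Region in the set): holds — descendants of Region are {Industry}; none are in {Ability, Income, Tenure}.
Condition 2 (every backdoor path blocked by {Ability, Income, Tenure}):
  P1: open — no interior node is in the conditioning set.
  P2: blocked at fork node Tenure ∈ conditioning set.
{Ability, Income, Tenure} does not satisfy the backdoor criterion.

No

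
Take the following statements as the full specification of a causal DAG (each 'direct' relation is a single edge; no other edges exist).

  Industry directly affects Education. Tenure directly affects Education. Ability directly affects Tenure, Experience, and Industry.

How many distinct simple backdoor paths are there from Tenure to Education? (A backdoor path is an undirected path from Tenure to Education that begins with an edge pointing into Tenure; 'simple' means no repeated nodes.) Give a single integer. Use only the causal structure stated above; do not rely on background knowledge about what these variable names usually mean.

1

A backdoor path from Tenure to Education is any simple undirected path whose first edge points into Tenure (i.e. leaves Tenure via a parent).
Parents of Tenure: {Ability}.
Enumerating:
  P1: Tenure <- Ability -> Industry -> Education
That exhausts the simple backdoor paths. Count: 1.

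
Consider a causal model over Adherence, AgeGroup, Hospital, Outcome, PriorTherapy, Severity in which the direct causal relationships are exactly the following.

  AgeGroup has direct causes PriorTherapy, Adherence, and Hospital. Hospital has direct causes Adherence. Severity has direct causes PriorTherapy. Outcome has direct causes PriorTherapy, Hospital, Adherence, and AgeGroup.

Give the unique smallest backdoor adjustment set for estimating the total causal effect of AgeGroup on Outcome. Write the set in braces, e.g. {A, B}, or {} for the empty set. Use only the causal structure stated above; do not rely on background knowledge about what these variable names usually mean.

{Adherence, Hospital, PriorTherapy}

Variables eligible for adjustment (non-descendants of AgeGroup, excluding AgeGroup and Outcome): {Adherence, Hospital, PriorTherapy, Severity}.
Backdoor paths from AgeGroup to Outcome:
  P1: AgeGroup <- PriorTherapy -> Outcome
  P2: AgeGroup <- Adherence -> Hospital -> Outcome
  P3: AgeGroup <- Adherence -> Outcome
  P4: AgeGroup <- Hospital <- Adherence -> Outcome
  P5: AgeGroup <- Hospital -> Outcome
The empty set is not sufficient: P1 (AgeGroup <- PriorTherapy -> Outcome) has no collider blocking it and no conditioned non-collider, so it is open.
Try {Adherence, Hospital, PriorTherapy}:
  P1: blocked at fork node PriorTherapy ∈ conditioning set.
  P2: blocked at fork node Adherence ∈ conditioning set.
  P3: blocked at fork node Adherence ∈ conditioning set.
  P4: blocked at chain node Hospital ∈ conditioning set.
  P5: blocked at fork node Hospital ∈ conditioning set.
{Adherence, Hospital, PriorTherapy} contains no descendant of AgeGroup and blocks every backdoor path.
Every element of {Adherence, Hospital, PriorTherapy} is needed (dropping Adherence leaves P3 open; dropping Hospital leaves P5 open; dropping PriorTherapy leaves P1 open), so no proper subset is valid.
Among all size-3 subsets of the eligible variables, only {Adherence, Hospital, PriorTherapy} blocks every backdoor path, so it is the unique smallest valid adjustment set.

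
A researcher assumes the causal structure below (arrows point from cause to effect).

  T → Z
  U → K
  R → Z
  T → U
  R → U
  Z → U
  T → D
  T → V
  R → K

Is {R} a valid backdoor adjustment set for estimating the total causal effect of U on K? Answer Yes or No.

Yes

Backdoor paths from U to K (paths whose first edge points into U):
  P1: U <- T -> Z <- R -> K
  P2: U <- R -> K
  P3: U <- Z <- R -> K
Condition 1 (no descendant of U in the set): holds — descendants of U are {K}; none are in {R}.
Condition 2 (every backdoor path blocked by {R}):
  P1: blocked at collider Z (neither it nor any descendant is in the conditioning set).
  P2: blocked at fork node R ∈ conditioning set.
  P3: blocked at fork node R ∈ conditioning set.
{R} satisfies the backdoor criterion.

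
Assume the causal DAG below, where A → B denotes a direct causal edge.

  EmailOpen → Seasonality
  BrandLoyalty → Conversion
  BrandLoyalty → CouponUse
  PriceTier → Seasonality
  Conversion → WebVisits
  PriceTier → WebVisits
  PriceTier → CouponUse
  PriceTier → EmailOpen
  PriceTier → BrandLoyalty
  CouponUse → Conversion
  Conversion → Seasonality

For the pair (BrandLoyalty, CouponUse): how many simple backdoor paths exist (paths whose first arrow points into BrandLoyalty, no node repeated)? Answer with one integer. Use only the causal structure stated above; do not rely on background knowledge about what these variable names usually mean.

A backdoor path from BrandLoyalty to CouponUse is any simple undirected path whose first edge points into BrandLoyalty (i.e. leaves BrandLoyalty via a parent).
Parents of BrandLoyalty: {PriceTier}.
Enumerating:
  P1: BrandLoyalty <- PriceTier -> CouponUse
  P2: BrandLoyalty <- PriceTier -> EmailOpen -> Seasonality <- Conversion <- CouponUse
  P3: BrandLoyalty <- PriceTier -> WebVisits <- Conversion <- CouponUse
  P4: BrandLoyalty <- PriceTier -> Seasonality <- Conversion <- CouponUse
That exhausts the simple backdoor paths. Count: 4.

4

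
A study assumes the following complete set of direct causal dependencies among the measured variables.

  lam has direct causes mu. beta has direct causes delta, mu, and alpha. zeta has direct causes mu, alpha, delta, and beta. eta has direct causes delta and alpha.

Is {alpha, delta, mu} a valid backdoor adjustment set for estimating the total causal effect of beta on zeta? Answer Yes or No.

Backdoor paths from beta to zeta (paths whose first edge points into beta):
  P1: beta <- delta -> eta <- alpha -> zeta
  P2: beta <- delta -> zeta
  P3: beta <- mu -> zeta
  P4: beta <- alpha -> eta <- delta -> zeta
  P5: beta <- alpha -> zeta
Condition 1 (no descendant of beta in the set): holds — descendants of beta are {zeta}; none are in {alpha, delta, mu}.
Condition 2 (every backdoor path blocked by {alpha, delta, mu}):
  P1: blocked at fork node delta ∈ conditioning set.
  P2: blocked at fork node delta ∈ conditioning set.
  P3: blocked at fork node mu ∈ conditioning set.
  P4: blocked at fork node alpha ∈ conditioning set.
  P5: blocked at fork node alpha ∈ conditioning set.
{alpha, delta, mu} satisfies the backdoor criterion.

Yes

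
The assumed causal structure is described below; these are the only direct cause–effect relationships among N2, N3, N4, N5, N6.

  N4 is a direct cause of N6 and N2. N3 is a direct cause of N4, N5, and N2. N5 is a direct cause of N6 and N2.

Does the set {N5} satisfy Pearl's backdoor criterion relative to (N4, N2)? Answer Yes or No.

No

Backdoor paths from N4 to N2 (paths whose first edge points into N4):
  P1: N4 <- N3 -> N5 -> N2
  P2: N4 <- N3 -> N2
Condition 1 (no descendant of N4 in the set): holds — descendants of N4 are {N2, N6}; none are in {N5}.
Condition 2 (every backdoor path blocked by {N5}):
  P1: blocked at chain node N5 ∈ conditioning set.
  P2: open — no interior node is in the conditioning set.
{N5} does not satisfy the backdoor criterion.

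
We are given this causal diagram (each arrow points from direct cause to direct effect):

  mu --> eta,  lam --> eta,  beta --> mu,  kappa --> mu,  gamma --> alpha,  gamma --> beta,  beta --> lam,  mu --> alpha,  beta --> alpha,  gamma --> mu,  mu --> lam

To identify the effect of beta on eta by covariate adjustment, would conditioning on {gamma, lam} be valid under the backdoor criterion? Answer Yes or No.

Backdoor paths from beta to eta (paths whose first edge points into beta):
  P1: beta <- gamma -> mu -> lam -> eta
  P2: beta <- gamma -> mu -> eta
  P3: beta <- gamma -> alpha <- mu -> lam -> eta
  P4: beta <- gamma -> alpha <- mu -> eta
Condition 1 (no descendant of beta in the set): FAILS — lam is a descendant of beta.
Condition 2 (every backdoor path blocked by {gamma, lam}):
  P1: blocked at fork node gamma ∈ conditioning set.
  P2: blocked at fork node gamma ∈ conditioning set.
  P3: blocked at fork node gamma ∈ conditioning set.
  P4: blocked at fork node gamma ∈ conditioning set.
{gamma, lam} does not satisfy the backdoor criterion.

No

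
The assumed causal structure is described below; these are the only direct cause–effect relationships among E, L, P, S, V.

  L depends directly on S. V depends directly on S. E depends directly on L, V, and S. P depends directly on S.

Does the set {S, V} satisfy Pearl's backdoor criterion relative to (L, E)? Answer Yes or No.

Yes

Backdoor paths from L to E (paths whose first edge points into L):
  P1: L <- S -> V -> E
  P2: L <- S -> E
Condition 1 (no descendant of L in the set): holds — descendants of L are {E}; none are in {S, V}.
Condition 2 (every backdoor path blocked by {S, V}):
  P1: blocked at fork node S ∈ conditioning set.
  P2: blocked at fork node S ∈ conditioning set.
{S, V} satisfies the backdoor criterion.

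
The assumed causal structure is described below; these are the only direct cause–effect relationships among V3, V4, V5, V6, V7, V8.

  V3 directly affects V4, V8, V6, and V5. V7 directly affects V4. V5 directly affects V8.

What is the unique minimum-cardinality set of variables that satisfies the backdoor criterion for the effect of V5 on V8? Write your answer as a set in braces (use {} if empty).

Variables eligible for adjustment (non-descendants of V5, excluding V5 and V8): {V3, V4, V6, V7}.
Backdoor paths from V5 to V8:
  P1: V5 <- V3 -> V8
The empty set is not sufficient: P1 (V5 <- V3 -> V8) has no collider blocking it and no conditioned non-collider, so it is open.
Try {V3}:
  P1: blocked at fork node V3 ∈ conditioning set.
{V3} contains no descendant of V5 and blocks every backdoor path.
No other singleton works — e.g. {V6} leaves P1 open — so {V3} is the unique smallest valid adjustment set.

{V3}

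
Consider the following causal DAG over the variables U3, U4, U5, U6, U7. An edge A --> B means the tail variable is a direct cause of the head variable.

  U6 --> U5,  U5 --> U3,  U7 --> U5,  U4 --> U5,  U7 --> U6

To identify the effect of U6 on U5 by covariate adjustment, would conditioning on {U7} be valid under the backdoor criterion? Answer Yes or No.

Backdoor paths from U6 to U5 (paths whose first edge points into U6):
  P1: U6 <- U7 -> U5
Condition 1 (no descendant of U6 in the set): holds — descendants of U6 are {U3, U5}; none are in {U7}.
Condition 2 (every backdoor path blocked by {U7}):
  P1: blocked at fork node U7 ∈ conditioning set.
{U7} satisfies the backdoor criterion.

Yes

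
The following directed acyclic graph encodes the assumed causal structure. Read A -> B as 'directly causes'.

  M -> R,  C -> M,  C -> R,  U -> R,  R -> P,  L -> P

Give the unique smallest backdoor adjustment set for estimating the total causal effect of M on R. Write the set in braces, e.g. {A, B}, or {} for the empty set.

Variables eligible for adjustment (non-descendants of M, excluding M and R): {C, L, U}.
Backdoor paths from M to R:
  P1: M <- C -> R
The empty set is not sufficient: P1 (M <- C -> R) has no collider blocking it and no conditioned non-collider, so it is open.
Try {C}:
  P1: blocked at fork node C ∈ conditioning set.
{C} contains no descendant of M and blocks every backdoor path.
No other singleton works — e.g. {L} leaves P1 open — so {C} is the unique smallest valid adjustment set.

{C}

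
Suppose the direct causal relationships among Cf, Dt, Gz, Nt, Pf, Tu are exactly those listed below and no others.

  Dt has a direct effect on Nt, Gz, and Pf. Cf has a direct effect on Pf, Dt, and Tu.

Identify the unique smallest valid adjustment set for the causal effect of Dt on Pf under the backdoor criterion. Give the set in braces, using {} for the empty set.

{Cf}

Variables eligible for adjustment (non-descendants of Dt, excluding Dt and Pf): {Cf, Tu}.
Backdoor paths from Dt to Pf:
  P1: Dt <- Cf -> Pf
The empty set is not sufficient: P1 (Dt <- Cf -> Pf) has no collider blocking it and no conditioned non-collider, so it is open.
Try {Cf}:
  P1: blocked at fork node Cf ∈ conditioning set.
{Cf} contains no descendant of Dt and blocks every backdoor path.
No other singleton works — e.g. {Tu} leaves P1 open — so {Cf} is the unique smallest valid adjustment set.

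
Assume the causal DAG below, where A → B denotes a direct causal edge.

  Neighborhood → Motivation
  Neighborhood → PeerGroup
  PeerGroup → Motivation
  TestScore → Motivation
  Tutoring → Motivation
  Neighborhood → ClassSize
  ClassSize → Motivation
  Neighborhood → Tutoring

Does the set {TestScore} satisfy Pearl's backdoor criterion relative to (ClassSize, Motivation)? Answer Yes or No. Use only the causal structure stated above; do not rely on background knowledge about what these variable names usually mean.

Backdoor paths from ClassSize to Motivation (paths whose first edge points into ClassSize):
  P1: ClassSize <- Neighborhood -> PeerGroup -> Motivation
  P2: ClassSize <- Neighborhood -> Tutoring -> Motivation
  P3: ClassSize <- Neighborhood -> Motivation
Condition 1 (no descendant of ClassSize in the set): holds — descendants of ClassSize are {Motivation}; none are in {TestScore}.
Condition 2 (every backdoor path blocked by {TestScore}):
  P1: open — no interior node is in the conditioning set.
  P2: open — no interior node is in the conditioning set.
  P3: open — no interior node is in the conditioning set.
{TestScore} does not satisfy the backdoor criterion.

No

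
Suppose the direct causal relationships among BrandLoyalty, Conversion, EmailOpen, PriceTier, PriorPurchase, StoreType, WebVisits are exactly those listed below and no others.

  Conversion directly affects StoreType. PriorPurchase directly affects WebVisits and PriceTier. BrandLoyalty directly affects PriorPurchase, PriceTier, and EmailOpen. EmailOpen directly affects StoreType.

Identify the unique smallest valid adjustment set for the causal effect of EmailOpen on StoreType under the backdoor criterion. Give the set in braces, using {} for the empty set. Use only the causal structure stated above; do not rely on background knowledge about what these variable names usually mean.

{}

Variables eligible for adjustment (non-descendants of EmailOpen, excluding EmailOpen and StoreType): {BrandLoyalty, Conversion, PriceTier, PriorPurchase, WebVisits}.
Backdoor paths from EmailOpen to StoreType:
  (none)
With no backdoor paths the empty set already satisfies the criterion, and it is trivially minimal.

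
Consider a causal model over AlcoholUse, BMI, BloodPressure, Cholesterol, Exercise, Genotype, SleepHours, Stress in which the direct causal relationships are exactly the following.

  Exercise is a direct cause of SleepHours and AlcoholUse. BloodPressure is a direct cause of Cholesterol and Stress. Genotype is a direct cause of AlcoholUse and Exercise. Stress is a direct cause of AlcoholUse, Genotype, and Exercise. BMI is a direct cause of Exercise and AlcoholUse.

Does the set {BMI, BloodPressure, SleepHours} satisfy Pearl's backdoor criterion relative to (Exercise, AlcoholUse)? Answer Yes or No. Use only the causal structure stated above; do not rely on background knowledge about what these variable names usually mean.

No

Backdoor paths from Exercise to AlcoholUse (paths whose first edge points into Exercise):
  P1: Exercise <- Stress -> Genotype -> AlcoholUse
  P2: Exercise <- Stress -> AlcoholUse
  P3: Exercise <- BMI -> AlcoholUse
  P4: Exercise <- Genotype <- Stress -> AlcoholUse
  P5: Exercise <- Genotype -> AlcoholUse
Condition 1 (no descendant of Exercise in the set): FAILS — SleepHours is a descendant of Exercise.
Condition 2 (every backdoor path blocked by {BMI, BloodPressure, SleepHours}):
  P1: open — no interior node is in the conditioning set.
  P2: open — no interior node is in the conditioning set.
  P3: blocked at fork node BMI ∈ conditioning set.
  P4: open — no interior node is in the conditioning set.
  P5: open — no interior node is in the conditioning set.
{BMI, BloodPressure, SleepHours} does not satisfy the backdoor criterion.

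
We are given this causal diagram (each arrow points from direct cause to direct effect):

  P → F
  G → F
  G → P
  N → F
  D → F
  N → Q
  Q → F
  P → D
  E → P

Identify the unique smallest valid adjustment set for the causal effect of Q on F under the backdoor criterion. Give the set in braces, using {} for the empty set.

Variables eligible for adjustment (non-descendants of Q, excluding Q and F): {D, E, G, N, P}.
Backdoor paths from Q to F:
  P1: Q <- N -> F
The empty set is not sufficient: P1 (Q <- N -> F) has no collider blocking it and no conditioned non-collider, so it is open.
Try {N}:
  P1: blocked at fork node N ∈ conditioning set.
{N} contains no descendant of Q and blocks every backdoor path.
No other singleton works — e.g. {G} leaves P1 open — so {N} is the unique smallest valid adjustment set.

{N}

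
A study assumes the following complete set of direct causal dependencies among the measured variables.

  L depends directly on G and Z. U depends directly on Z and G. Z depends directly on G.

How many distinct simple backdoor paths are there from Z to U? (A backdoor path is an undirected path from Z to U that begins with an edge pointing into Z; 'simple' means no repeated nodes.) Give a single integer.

A backdoor path from Z to U is any simple undirected path whose first edge points into Z (i.e. leaves Z via a parent).
Parents of Z: {G}.
Enumerating:
  P1: Z <- G -> U
That exhausts the simple backdoor paths. Count: 1.

1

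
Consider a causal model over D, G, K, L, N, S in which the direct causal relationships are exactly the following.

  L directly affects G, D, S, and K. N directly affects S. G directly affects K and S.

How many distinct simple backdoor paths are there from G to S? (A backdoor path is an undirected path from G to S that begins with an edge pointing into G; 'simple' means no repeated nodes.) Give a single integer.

A backdoor path from G to S is any simple undirected path whose first edge points into G (i.e. leaves G via a parent).
Parents of G: {L}.
Enumerating:
  P1: G <- L -> S
That exhausts the simple backdoor paths. Count: 1.

1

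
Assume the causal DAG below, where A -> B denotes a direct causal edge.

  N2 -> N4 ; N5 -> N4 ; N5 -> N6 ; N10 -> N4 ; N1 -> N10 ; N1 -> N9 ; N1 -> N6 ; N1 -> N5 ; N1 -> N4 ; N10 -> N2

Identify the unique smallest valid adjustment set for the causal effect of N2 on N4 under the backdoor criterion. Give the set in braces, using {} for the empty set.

Variables eligible for adjustment (non-descendants of N2, excluding N2 and N4): {N1, N10, N5, N6, N9}.
Backdoor paths from N2 to N4:
  P1: N2 <- N10 <- N1 -> N5 -> N4
  P2: N2 <- N10 <- N1 -> N4
  P3: N2 <- N10 <- N1 -> N6 <- N5 -> N4
  P4: N2 <- N10 -> N4
The empty set is not sufficient: P1 (N2 <- N10 <- N1 -> N5 -> N4) has no collider blocking it and no conditioned non-collider, so it is open.
Try {N10}:
  P1: blocked at chain node N10 ∈ conditioning set.
  P2: blocked at chain node N10 ∈ conditioning set.
  P3: blocked at chain node N10 ∈ conditioning set.
  P4: blocked at fork node N10 ∈ conditioning set.
{N10} contains no descendant of N2 and blocks every backdoor path.
No other singleton works — e.g. {N1} leaves P4 open — so {N10} is the unique smallest valid adjustment set.

{N10}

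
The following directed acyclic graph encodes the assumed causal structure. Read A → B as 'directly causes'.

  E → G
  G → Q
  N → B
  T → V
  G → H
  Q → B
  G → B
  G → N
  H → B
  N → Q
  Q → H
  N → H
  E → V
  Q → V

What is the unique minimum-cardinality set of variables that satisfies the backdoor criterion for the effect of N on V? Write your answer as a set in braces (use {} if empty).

Variables eligible for adjustment (non-descendants of N, excluding N and V): {E, G, T}.
Backdoor paths from N to V:
  P1: N <- G <- E -> V
  P2: N <- G -> Q -> V
  P3: N <- G -> H <- Q -> V
  P4: N <- G -> H -> B <- Q -> V
  P5: N <- G -> B <- Q -> V
  P6: N <- G -> B <- H <- Q -> V
The empty set is not sufficient: P1 (N <- G <- E -> V) has no collider blocking it and no conditioned non-collider, so it is open.
Try {G}:
  P1: blocked at chain node G ∈ conditioning set.
  P2: blocked at fork node G ∈ conditioning set.
  P3: blocked at fork node G ∈ conditioning set.
  P4: blocked at fork node G ∈ conditioning set.
  P5: blocked at fork node G ∈ conditioning set.
  P6: blocked at fork node G ∈ conditioning set.
{G} contains no descendant of N and blocks every backdoor path.
No other singleton works — e.g. {E} leaves P2 open — so {G} is the unique smallest valid adjustment set.

{G}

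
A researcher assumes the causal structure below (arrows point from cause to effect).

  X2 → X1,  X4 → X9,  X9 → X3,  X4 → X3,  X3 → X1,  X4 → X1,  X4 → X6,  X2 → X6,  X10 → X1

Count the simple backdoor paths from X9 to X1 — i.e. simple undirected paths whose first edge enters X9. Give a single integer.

3

A backdoor path from X9 to X1 is any simple undirected path whose first edge points into X9 (i.e. leaves X9 via a parent).
Parents of X9: {X4}.
Enumerating:
  P1: X9 <- X4 -> X3 -> X1
  P2: X9 <- X4 -> X6 <- X2 -> X1
  P3: X9 <- X4 -> X1
That exhausts the simple backdoor paths. Count: 3.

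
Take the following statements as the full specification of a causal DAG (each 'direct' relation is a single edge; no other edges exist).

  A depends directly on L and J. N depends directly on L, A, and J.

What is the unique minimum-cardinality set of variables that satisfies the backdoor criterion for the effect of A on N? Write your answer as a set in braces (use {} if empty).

{J, L}

Variables eligible for adjustment (non-descendants of A, excluding A and N): {J, L}.
Backdoor paths from A to N:
  P1: A <- L -> N
  P2: A <- J -> N
The empty set is not sufficient: P1 (A <- L -> N) has no collider blocking it and no conditioned non-collider, so it is open.
Try {J, L}:
  P1: blocked at fork node L ∈ conditioning set.
  P2: blocked at fork node J ∈ conditioning set.
{J, L} contains no descendant of A and blocks every backdoor path.
Every element of {J, L} is needed (dropping J leaves P2 open; dropping L leaves P1 open), so no proper subset is valid.
Among all size-2 subsets of the eligible variables, only {J, L} blocks every backdoor path, so it is the unique smallest valid adjustment set.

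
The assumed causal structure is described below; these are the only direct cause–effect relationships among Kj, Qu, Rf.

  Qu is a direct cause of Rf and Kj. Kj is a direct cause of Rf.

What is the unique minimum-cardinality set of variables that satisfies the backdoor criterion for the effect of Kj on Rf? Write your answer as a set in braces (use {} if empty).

{Qu}

Variables eligible for adjustment (non-descendants of Kj, excluding Kj and Rf): {Qu}.
Backdoor paths from Kj to Rf:
  P1: Kj <- Qu -> Rf
The empty set is not sufficient: P1 (Kj <- Qu -> Rf) has no collider blocking it and no conditioned non-collider, so it is open.
Try {Qu}:
  P1: blocked at fork node Qu ∈ conditioning set.
{Qu} contains no descendant of Kj and blocks every backdoor path.
{Qu} is the unique smallest valid adjustment set.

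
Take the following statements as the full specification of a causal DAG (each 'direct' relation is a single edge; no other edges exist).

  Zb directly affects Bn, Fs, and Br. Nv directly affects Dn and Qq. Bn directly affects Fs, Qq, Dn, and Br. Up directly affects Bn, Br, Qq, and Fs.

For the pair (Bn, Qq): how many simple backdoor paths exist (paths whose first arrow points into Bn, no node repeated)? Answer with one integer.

A backdoor path from Bn to Qq is any simple undirected path whose first edge points into Bn (i.e. leaves Bn via a parent).
Parents of Bn: {Up, Zb}.
Enumerating:
  P1: Bn <- Zb -> Br <- Up -> Qq
  P2: Bn <- Zb -> Fs <- Up -> Qq
  P3: Bn <- Up -> Qq
That exhausts the simple backdoor paths. Count: 3.

3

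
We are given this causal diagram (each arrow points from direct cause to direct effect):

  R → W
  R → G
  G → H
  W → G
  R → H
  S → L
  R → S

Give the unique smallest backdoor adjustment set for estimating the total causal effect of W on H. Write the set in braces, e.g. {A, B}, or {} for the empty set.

Variables eligible for adjustment (non-descendants of W, excluding W and H): {L, R, S}.
Backdoor paths from W to H:
  P1: W <- R -> G -> H
  P2: W <- R -> H
The empty set is not sufficient: P1 (W <- R -> G -> H) has no collider blocking it and no conditioned non-collider, so it is open.
Try {R}:
  P1: blocked at fork node R ∈ conditioning set.
  P2: blocked at fork node R ∈ conditioning set.
{R} contains no descendant of W and blocks every backdoor path.
No other singleton works — e.g. {S} leaves P1 open — so {R} is the unique smallest valid adjustment set.

{R}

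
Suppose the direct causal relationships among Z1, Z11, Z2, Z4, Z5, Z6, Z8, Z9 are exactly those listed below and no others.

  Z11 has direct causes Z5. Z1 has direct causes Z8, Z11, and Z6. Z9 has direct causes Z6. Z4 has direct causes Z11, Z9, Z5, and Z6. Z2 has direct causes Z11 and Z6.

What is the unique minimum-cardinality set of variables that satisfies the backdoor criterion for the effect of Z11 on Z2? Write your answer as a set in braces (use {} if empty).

{}

Variables eligible for adjustment (non-descendants of Z11, excluding Z11 and Z2): {Z5, Z6, Z8, Z9}.
Backdoor paths from Z11 to Z2:
  P1: Z11 <- Z5 -> Z4 <- Z6 -> Z2
  P2: Z11 <- Z5 -> Z4 <- Z9 <- Z6 -> Z2
Each backdoor path contains an unconditioned collider, so every path is already blocked with the empty conditioning set:
  P1: blocked at collider Z4 (neither it nor any descendant is in the conditioning set).
  P2: blocked at collider Z4 (neither it nor any descendant is in the conditioning set).
The empty set is therefore the unique smallest valid set.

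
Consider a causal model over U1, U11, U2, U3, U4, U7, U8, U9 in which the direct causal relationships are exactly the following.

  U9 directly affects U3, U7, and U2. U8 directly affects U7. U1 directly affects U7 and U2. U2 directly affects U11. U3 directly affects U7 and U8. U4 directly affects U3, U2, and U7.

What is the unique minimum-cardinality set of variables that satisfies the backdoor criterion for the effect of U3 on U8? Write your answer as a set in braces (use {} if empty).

Variables eligible for adjustment (non-descendants of U3, excluding U3 and U8): {U1, U11, U2, U4, U9}.
Backdoor paths from U3 to U8:
  P1: U3 <- U4 -> U2 <- U1 -> U7 <- U8
  P2: U3 <- U4 -> U2 <- U9 -> U7 <- U8
  P3: U3 <- U4 -> U7 <- U8
  P4: U3 <- U9 -> U2 <- U4 -> U7 <- U8
  P5: U3 <- U9 -> U2 <- U1 -> U7 <- U8
  P6: U3 <- U9 -> U7 <- U8
Each backdoor path contains an unconditioned collider, so every path is already blocked with the empty conditioning set:
  P1: blocked at collider U2 (neither it nor any descendant is in the conditioning set).
  P2: blocked at collider U2 (neither it nor any descendant is in the conditioning set).
  P3: blocked at collider U7 (neither it nor any descendant is in the conditioning set).
  P4: blocked at collider U2 (neither it nor any descendant is in the conditioning set).
  P5: blocked at collider U2 (neither it nor any descendant is in the conditioning set).
  P6: blocked at collider U7 (neither it nor any descendant is in the conditioning set).
The empty set is therefore the unique smallest valid set.

{}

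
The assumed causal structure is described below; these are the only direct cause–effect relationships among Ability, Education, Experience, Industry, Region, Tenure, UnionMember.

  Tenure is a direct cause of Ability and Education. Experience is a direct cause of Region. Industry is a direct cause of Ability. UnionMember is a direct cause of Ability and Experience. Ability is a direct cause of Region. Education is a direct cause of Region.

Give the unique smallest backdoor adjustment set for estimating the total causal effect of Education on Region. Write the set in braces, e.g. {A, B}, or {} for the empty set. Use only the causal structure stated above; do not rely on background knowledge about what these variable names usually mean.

Variables eligible for adjustment (non-descendants of Education, excluding Education and Region): {Ability, Experience, Industry, Tenure, UnionMember}.
Backdoor paths from Education to Region:
  P1: Education <- Tenure -> Ability <- UnionMember -> Experience -> Region
  P2: Education <- Tenure -> Ability -> Region
The empty set is not sufficient: P2 (Education <- Tenure -> Ability -> Region) has no collider blocking it and no conditioned non-collider, so it is open.
Try {Tenure}:
  P1: blocked at fork node Tenure ∈ conditioning set.
  P2: blocked at fork node Tenure ∈ conditioning set.
{Tenure} contains no descendant of Education and blocks every backdoor path.
No other singleton works — e.g. {UnionMember} leaves P2 open — so {Tenure} is the unique smallest valid adjustment set.

{Tenure}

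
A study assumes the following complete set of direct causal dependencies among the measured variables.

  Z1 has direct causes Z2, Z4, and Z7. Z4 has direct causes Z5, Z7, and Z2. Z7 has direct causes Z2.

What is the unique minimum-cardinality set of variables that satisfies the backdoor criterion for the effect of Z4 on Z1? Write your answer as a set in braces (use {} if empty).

{Z2, Z7}

Variables eligible for adjustment (non-descendants of Z4, excluding Z4 and Z1): {Z2, Z5, Z7}.
Backdoor paths from Z4 to Z1:
  P1: Z4 <- Z2 -> Z7 -> Z1
  P2: Z4 <- Z2 -> Z1
  P3: Z4 <- Z7 <- Z2 -> Z1
  P4: Z4 <- Z7 -> Z1
The empty set is not sufficient: P1 (Z4 <- Z2 -> Z7 -> Z1) has no collider blocking it and no conditioned non-collider, so it is open.
Try {Z2, Z7}:
  P1: blocked at fork node Z2 ∈ conditioning set.
  P2: blocked at fork node Z2 ∈ conditioning set.
  P3: blocked at chain node Z7 ∈ conditioning set.
  P4: blocked at fork node Z7 ∈ conditioning set.
{Z2, Z7} contains no descendant of Z4 and blocks every backdoor path.
Every element of {Z2, Z7} is needed (dropping Z2 leaves P2 open; dropping Z7 leaves P4 open), so no proper subset is valid.
Among all size-2 subsets of the eligible variables, only {Z2, Z7} blocks every backdoor path, so it is the unique smallest valid adjustment set.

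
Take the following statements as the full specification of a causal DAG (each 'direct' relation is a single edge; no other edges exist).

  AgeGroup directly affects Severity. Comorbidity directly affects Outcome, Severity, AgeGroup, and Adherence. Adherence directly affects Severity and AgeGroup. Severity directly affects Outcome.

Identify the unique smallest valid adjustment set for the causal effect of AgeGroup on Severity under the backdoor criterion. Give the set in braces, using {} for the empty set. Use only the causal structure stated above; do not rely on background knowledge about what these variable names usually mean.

Variables eligible for adjustment (non-descendants of AgeGroup, excluding AgeGroup and Severity): {Adherence, Comorbidity}.
Backdoor paths from AgeGroup to Severity:
  P1: AgeGroup <- Comorbidity -> Adherence -> Severity
  P2: AgeGroup <- Comorbidity -> Severity
  P3: AgeGroup <- Comorbidity -> Outcome <- Severity
  P4: AgeGroup <- Adherence <- Comorbidity -> Severity
  P5: AgeGroup <- Adherence <- Comorbidity -> Outcome <- Severity
  P6: AgeGroup <- Adherence -> Severity
The empty set is not sufficient: P1 (AgeGroup <- Comorbidity -> Adherence -> Severity) has no collider blocking it and no conditioned non-collider, so it is open.
Try {Adherence, Comorbidity}:
  P1: blocked at fork node Comorbidity ∈ conditioning set.
  P2: blocked at fork node Comorbidity ∈ conditioning set.
  P3: blocked at fork node Comorbidity ∈ conditioning set.
  P4: blocked at chain node Adherence ∈ conditioning set.
  P5: blocked at chain node Adherence ∈ conditioning set.
  P6: blocked at fork node Adherence ∈ conditioning set.
{Adherence, Comorbidity} contains no descendant of AgeGroup and blocks every backdoor path.
Every element of {Adherence, Comorbidity} is needed (dropping Adherence leaves P6 open; dropping Comorbidity leaves P2 open), so no proper subset is valid.
Among all size-2 subsets of the eligible variables, only {Adherence, Comorbidity} blocks every backdoor path, so it is the unique smallest valid adjustment set.

{Adherence, Comorbidity}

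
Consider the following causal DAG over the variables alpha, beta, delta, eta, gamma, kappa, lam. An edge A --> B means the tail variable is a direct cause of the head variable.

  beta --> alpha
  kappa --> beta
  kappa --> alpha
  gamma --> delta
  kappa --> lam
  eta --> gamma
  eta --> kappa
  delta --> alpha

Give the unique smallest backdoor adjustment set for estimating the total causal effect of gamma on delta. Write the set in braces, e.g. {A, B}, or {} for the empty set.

{}

Variables eligible for adjustment (non-descendants of gamma, excluding gamma and delta): {beta, eta, kappa, lam}.
Backdoor paths from gamma to delta:
  P1: gamma <- eta -> kappa -> beta -> alpha <- delta
  P2: gamma <- eta -> kappa -> alpha <- delta
Each backdoor path contains an unconditioned collider, so every path is already blocked with the empty conditioning set:
  P1: blocked at collider alpha (neither it nor any descendant is in the conditioning set).
  P2: blocked at collider alpha (neither it nor any descendant is in the conditioning set).
The empty set is therefore the unique smallest valid set.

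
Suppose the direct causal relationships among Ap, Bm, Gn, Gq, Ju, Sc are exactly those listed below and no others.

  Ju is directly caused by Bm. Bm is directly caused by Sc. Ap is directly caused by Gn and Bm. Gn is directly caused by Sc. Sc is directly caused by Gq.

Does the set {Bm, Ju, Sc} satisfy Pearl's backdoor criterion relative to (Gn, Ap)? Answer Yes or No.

Yes

Backdoor paths from Gn to Ap (paths whose first edge points into Gn):
  P1: Gn <- Sc -> Bm -> Ap
Condition 1 (no descendant of Gn in the set): holds — descendants of Gn are {Ap}; none are in {Bm, Ju, Sc}.
Condition 2 (every backdoor path blocked by {Bm, Ju, Sc}):
  P1: blocked at fork node Sc ∈ conditioning set.
{Bm, Ju, Sc} satisfies the backdoor criterion.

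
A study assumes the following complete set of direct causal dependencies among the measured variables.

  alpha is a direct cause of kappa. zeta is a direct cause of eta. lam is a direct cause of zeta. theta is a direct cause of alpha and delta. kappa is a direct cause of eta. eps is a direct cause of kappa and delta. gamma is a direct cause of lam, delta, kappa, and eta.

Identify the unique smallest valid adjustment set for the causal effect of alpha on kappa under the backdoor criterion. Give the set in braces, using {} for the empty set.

Variables eligible for adjustment (non-descendants of alpha, excluding alpha and kappa): {delta, eps, gamma, lam, theta, zeta}.
Backdoor paths from alpha to kappa:
  P1: alpha <- theta -> delta <- gamma -> lam -> zeta -> eta <- kappa
  P2: alpha <- theta -> delta <- gamma -> kappa
  P3: alpha <- theta -> delta <- gamma -> eta <- kappa
  P4: alpha <- theta -> delta <- eps -> kappa
Each backdoor path contains an unconditioned collider, so every path is already blocked with the empty conditioning set:
  P1: blocked at collider delta (neither it nor any descendant is in the conditioning set).
  P2: blocked at collider delta (neither it nor any descendant is in the conditioning set).
  P3: blocked at collider delta (neither it nor any descendant is in the conditioning set).
  P4: blocked at collider delta (neither it nor any descendant is in the conditioning set).
The empty set is therefore the unique smallest valid set.

{}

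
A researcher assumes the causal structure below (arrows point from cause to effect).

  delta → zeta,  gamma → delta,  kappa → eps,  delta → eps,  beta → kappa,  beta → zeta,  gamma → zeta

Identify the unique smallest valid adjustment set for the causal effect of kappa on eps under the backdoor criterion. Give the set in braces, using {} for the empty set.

{}

Variables eligible for adjustment (non-descendants of kappa, excluding kappa and eps): {beta, delta, gamma, zeta}.
Backdoor paths from kappa to eps:
  P1: kappa <- beta -> zeta <- gamma -> delta -> eps
  P2: kappa <- beta -> zeta <- delta -> eps
Each backdoor path contains an unconditioned collider, so every path is already blocked with the empty conditioning set:
  P1: blocked at collider zeta (neither it nor any descendant is in the conditioning set).
  P2: blocked at collider zeta (neither it nor any descendant is in the conditioning set).
The empty set is therefore the unique smallest valid set.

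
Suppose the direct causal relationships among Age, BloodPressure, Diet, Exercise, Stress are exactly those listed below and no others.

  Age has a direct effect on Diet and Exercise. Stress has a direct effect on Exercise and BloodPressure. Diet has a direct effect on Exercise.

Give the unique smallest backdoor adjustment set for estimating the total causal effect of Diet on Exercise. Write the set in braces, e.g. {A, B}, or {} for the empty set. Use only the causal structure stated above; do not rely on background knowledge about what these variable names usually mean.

{Age}

Variables eligible for adjustment (non-descendants of Diet, excluding Diet and Exercise): {Age, BloodPressure, Stress}.
Backdoor paths from Diet to Exercise:
  P1: Diet <- Age -> Exercise
The empty set is not sufficient: P1 (Diet <- Age -> Exercise) has no collider blocking it and no conditioned non-collider, so it is open.
Try {Age}:
  P1: blocked at fork node Age ∈ conditioning set.
{Age} contains no descendant of Diet and blocks every backdoor path.
No other singleton works — e.g. {Stress} leaves P1 open — so {Age} is the unique smallest valid adjustment set.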